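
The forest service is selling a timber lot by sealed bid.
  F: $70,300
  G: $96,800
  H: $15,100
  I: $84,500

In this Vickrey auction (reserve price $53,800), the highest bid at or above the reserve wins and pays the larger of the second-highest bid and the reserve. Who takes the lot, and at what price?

Rule: the highest bid at or above the reserve wins and pays the larger of the second-highest bid and the reserve.
Bids ranked: 96,800 (G) > 84,500 (I) > 70,300 (F) > 15,100 (H)
Highest eligible bid: G at $96,800.
max(second-highest $84,500, reserve $53,800) = $84,500; the reserve does not bind.

G pays $84,500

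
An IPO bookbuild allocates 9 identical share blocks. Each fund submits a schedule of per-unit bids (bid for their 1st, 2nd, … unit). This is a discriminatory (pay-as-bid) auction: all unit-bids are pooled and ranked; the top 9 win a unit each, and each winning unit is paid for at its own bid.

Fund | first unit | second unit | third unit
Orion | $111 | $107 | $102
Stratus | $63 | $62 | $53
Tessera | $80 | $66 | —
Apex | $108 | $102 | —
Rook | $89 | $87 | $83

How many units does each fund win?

All unit-bids, highest first — top 9: 111 (Orion-1), 108 (Apex-1), 107 (Orion-2), 102 (Orion-3), 102 (Apex-2), 89 (Rook-1), 87 (Rook-2), 83 (Rook-3), 80 (Tessera-1)
Next rejected bid: $66 (not a price — pay-as-bid).
Allocation: Apex 2, Orion 3, Rook 3, Tessera 1.

Apex 2, Orion 3, Rook 3, Tessera 1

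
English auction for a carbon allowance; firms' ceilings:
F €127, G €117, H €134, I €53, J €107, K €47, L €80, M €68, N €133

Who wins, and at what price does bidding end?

H wins at €133

Rule: the price rises until one bidder remains; the winner pays the price at which the last rival dropped out.
Limits in order: 134 (H) > 133 (N) > 127 (F) > 117 (G) > 107 (J) > 80 (L) > …
Bidding ends when N exits at €133; H takes it.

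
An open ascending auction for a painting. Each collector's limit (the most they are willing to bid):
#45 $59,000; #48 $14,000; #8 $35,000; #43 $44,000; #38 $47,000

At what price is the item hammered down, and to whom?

Sorting limits: 59,000 (#45) > 47,000 (#38) > 44,000 (#43) > 35,000 (#8) > 14,000 (#48)
Bidding ends when #38 exits at $47,000; #45 takes it.

#45 wins at $47,000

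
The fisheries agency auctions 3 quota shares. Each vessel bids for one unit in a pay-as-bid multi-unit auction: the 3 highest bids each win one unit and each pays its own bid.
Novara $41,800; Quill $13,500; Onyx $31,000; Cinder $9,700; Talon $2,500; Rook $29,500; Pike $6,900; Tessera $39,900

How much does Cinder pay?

Cinder pays $0

Bids ranked high→low: 41,800 (Novara), 39,900 (Tessera), 31,000 (Onyx), 29,500 (Rook), 13,500 (Quill), …
Top 3: Novara, Tessera, Onyx.
Cinder does not win → $0.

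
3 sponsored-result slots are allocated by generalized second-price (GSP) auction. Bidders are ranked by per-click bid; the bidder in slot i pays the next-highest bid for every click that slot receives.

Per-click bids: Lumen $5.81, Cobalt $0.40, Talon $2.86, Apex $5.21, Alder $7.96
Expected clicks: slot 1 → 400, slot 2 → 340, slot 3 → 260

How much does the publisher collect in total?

Ranked by bid: $7.96 (Alder) > $5.81 (Lumen) > $5.21 (Apex) > $2.86 (Talon) > …
Slot 1: Alder pays $5.81 × 400 = $2324.00
Slot 2: Lumen pays $5.21 × 340 = $1771.40
Slot 3: Apex pays $2.86 × 260 = $743.60
Total = $4839.00

Total revenue: $4839.00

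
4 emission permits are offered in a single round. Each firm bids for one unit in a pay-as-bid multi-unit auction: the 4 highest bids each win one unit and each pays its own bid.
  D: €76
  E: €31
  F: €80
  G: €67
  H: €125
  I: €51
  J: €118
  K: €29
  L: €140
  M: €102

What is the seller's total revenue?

Ordering the bids: 140 (L), 125 (H), 118 (J), 102 (M), 80 (F), 76 (D), …
The 4 highest are L, H, J, M.
Total revenue = 140 + 125 + 118 + 102 = €485.

Total revenue: €485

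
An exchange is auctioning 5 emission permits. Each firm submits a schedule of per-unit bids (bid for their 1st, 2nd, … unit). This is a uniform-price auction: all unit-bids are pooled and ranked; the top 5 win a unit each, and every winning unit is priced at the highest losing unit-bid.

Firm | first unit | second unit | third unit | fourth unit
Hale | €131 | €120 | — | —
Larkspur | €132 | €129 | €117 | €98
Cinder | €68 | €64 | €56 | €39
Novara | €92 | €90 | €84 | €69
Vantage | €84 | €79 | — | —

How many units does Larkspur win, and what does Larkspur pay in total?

Merging the schedules and taking the best 5: 132 (Larkspur-1), 131 (Hale-1), 129 (Larkspur-2), 120 (Hale-2), 117 (Larkspur-3)
Highest rejected unit-bid = €98.
Larkspur wins 3 unit(s) at €98 each.

Larkspur: 3 units, pays €294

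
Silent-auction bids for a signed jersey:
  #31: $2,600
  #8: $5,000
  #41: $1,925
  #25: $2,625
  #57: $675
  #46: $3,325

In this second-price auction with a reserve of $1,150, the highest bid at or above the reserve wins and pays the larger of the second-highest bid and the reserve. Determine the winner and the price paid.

#8 pays $3,325

Sorting bids: 5,000 (#8) > 3,325 (#46) > 2,625 (#25) > 2,600 (#31) > 1,925 (#41) > 675 (#57)
Highest eligible bid: #8 at $5,000.
max(second-highest $3,325, reserve $1,150) = $3,325; the reserve does not bind.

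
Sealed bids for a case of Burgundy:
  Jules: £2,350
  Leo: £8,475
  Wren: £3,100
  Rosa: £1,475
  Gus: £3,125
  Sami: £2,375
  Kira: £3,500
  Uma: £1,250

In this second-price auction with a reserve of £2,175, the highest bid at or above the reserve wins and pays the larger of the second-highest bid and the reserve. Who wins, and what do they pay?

Second-price auction with a reserve of £2,175: the highest bid at or above the reserve wins and pays the larger of the second-highest bid and the reserve.
Sorting bids: 8,475 (Leo) > 3,500 (Kira) > 3,125 (Gus) > 3,100 (Wren) > 2,375 (Sami) > 2,350 (Jules) > …
Leo has the top bid at or above the reserve (£8,475).
Second-highest bid £3,500 exceeds the reserve £2,175 → payment £3,500.

Leo pays £3,500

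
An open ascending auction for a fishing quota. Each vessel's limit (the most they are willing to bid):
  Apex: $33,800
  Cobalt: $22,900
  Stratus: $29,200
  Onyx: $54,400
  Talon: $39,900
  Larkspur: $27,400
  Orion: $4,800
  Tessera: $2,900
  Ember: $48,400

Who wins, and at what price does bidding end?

Onyx wins at $48,400

Ascending (English) auction: the price rises until one bidder remains; the winner pays the price at which the last rival dropped out.
Limits ranked: 54,400 (Onyx) > 48,400 (Ember) > 39,900 (Talon) > 33,800 (Apex) > 29,200 (Stratus) > 27,400 (Larkspur) > …
Once the price passes $48,400, only Onyx is left; the hammer falls at Ember's limit of $48,400.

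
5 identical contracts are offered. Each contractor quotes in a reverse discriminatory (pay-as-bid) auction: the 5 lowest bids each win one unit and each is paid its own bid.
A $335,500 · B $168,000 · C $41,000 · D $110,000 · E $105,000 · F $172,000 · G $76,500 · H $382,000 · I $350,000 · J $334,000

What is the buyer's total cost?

Ordering the bids: 41,000 (C), 76,500 (G), 105,000 (E), 110,000 (D), 168,000 (B), 172,000 (F), 334,000 (J), …
Winners (5 units): C, G, E, D, B.
Total cost = 41,000 + 76,500 + 105,000 + 110,000 + 168,000 = $500,500.

Total cost: $500,500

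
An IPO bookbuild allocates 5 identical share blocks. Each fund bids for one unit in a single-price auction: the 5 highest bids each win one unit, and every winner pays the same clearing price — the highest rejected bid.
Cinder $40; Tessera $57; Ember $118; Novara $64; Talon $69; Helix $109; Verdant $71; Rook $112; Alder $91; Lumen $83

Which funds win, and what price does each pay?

Ember, Rook, Helix, Alder, Lumen; each pays $71

Sorting: 118 (Ember), 112 (Rook), 109 (Helix), 91 (Alder), 83 (Lumen), 71 (Verdant), 69 (Talon), …
The 5 highest are Ember, Rook, Helix, Alder, Lumen.
Clearing price = highest rejected bid = $71.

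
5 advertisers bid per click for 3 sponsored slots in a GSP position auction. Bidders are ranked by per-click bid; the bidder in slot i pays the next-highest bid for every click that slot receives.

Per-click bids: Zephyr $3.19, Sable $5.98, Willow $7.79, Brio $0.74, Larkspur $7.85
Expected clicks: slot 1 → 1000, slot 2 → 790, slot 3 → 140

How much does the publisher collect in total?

Per-click bids in order: $7.85 (Larkspur) > $7.79 (Willow) > $5.98 (Sable) > $3.19 (Zephyr) > …
Slot 1: Larkspur pays $7.79 × 1000 = $7790.00
Slot 2: Willow pays $5.98 × 790 = $4724.20
Slot 3: Sable pays $3.19 × 140 = $446.60
Total = $12960.80

Total revenue: $12960.80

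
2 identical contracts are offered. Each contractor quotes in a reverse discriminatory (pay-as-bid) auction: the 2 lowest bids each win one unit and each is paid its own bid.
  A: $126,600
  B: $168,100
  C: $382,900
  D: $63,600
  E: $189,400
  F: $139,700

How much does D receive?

Ordering the bids: 63,600 (D), 126,600 (A), 139,700 (F), 168,100 (B), …
The 2 lowest are D, A.
D wins → own bid $63,600.

D is paid $63,600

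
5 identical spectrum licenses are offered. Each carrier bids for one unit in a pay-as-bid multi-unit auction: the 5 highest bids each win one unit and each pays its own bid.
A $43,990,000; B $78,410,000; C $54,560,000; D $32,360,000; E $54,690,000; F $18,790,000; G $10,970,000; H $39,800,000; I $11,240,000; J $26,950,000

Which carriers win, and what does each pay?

B $78,410,000, E $54,690,000, C $54,560,000, A $43,990,000, H $39,800,000

Sorting: 78,410,000 (B), 54,690,000 (E), 54,560,000 (C), 43,990,000 (A), 39,800,000 (H), 32,360,000 (D), 26,950,000 (J), …
Winners (5 units): B, E, C, A, H.
Each winner pays its own bid: B $78,410,000, E $54,690,000, C $54,560,000, A $43,990,000, H $39,800,000.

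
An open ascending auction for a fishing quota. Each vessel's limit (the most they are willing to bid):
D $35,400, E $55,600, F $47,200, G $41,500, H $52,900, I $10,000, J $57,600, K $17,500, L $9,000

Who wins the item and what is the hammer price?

J wins at $55,600

Limits in order: 57,600 (J) > 55,600 (E) > 52,900 (H) > 47,200 (F) > 41,500 (G) > 35,400 (D) > …
E is the last rival to drop out, at $55,600; J remains and wins at that price.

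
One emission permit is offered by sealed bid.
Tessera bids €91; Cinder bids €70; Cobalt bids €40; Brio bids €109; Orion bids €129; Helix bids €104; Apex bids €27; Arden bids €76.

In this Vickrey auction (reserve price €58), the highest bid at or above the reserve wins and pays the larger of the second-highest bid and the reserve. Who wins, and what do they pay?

Orion pays €109

Bids ranked: 129 (Orion) > 109 (Brio) > 104 (Helix) > 91 (Tessera) > 76 (Arden) > 70 (Cinder) > …
Orion has the top bid at or above the reserve (€129).
max(second-highest €109, reserve €58) = €109; the reserve does not bind.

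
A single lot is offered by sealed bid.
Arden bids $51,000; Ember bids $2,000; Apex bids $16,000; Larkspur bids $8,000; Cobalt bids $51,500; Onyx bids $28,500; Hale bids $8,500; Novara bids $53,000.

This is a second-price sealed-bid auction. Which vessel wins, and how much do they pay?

Second-price sealed-bid auction: the highest bidder wins and pays the second-highest bid.
Bids in order: 53,000 (Novara) > 51,500 (Cobalt) > 51,000 (Arden) > 28,500 (Onyx) > 16,000 (Apex) > 8,500 (Hale) > …
Second-price: Novara pays Cobalt's bid of $51,500.

Novara pays $51,500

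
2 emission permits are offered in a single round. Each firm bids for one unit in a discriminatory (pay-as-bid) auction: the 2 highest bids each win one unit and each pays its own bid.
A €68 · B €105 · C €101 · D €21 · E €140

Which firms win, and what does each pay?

E €140, B €105

Sorting: 140 (E), 105 (B), 101 (C), 68 (A), …
The 2 highest are E, B.
Each winner pays its own bid: E €140, B €105.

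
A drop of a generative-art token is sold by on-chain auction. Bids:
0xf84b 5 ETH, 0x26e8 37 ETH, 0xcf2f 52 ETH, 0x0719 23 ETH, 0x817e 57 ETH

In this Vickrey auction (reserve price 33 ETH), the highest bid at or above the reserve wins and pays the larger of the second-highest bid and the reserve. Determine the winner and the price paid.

0x817e pays 52 ETH

Sorting bids: 57 (0x817e) > 52 (0xcf2f) > 37 (0x26e8) > 23 (0x0719) > 5 (0xf84b)
Highest eligible bid: 0x817e at 57 ETH.
Second-highest bid 52 ETH exceeds the reserve 33 ETH → payment 52 ETH.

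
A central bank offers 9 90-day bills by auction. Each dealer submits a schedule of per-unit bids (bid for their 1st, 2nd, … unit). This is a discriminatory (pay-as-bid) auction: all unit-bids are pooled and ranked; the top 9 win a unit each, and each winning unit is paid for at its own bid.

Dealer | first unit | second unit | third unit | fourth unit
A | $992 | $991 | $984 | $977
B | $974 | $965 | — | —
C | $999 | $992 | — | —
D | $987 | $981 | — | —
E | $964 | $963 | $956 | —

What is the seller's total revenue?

Pooled unit-bids ranked (top 9): 999 (C-1), 992 (A-1), 992 (C-2), 991 (A-2), 987 (D-1), 984 (A-3), 981 (D-2), 977 (A-4), 974 (B-1)
Next rejected bid: $965 (not a price — pay-as-bid).
Each winning unit pays its own bid.
Revenue = 999 + 992 + 992 + 991 + 987 + 984 + 981 + 977 + 974 = $8,877.

Total revenue: $8,877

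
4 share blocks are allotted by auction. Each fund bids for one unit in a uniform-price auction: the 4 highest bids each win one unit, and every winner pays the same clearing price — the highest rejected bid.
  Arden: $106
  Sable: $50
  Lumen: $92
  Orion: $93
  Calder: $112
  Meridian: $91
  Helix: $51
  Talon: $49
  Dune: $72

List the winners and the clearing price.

Calder, Arden, Orion, Lumen; each pays $91

Bids ranked high→low: 112 (Calder), 106 (Arden), 93 (Orion), 92 (Lumen), 91 (Meridian), 72 (Dune), …
The 4 highest are Calder, Arden, Orion, Lumen.
Highest unsuccessful bid: $91 → clearing price.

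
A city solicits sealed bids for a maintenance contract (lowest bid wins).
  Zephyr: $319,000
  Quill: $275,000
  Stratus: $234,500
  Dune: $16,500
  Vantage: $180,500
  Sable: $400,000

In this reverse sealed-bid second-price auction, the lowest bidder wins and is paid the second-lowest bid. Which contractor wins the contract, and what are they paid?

Bids in order: 16,500 (Dune) < 180,500 (Vantage) < 234,500 (Stratus) < 275,000 (Quill) < 319,000 (Zephyr) < 400,000 (Sable)
Second-price: Dune is paid Vantage's bid of $180,500.

Dune is paid $180,500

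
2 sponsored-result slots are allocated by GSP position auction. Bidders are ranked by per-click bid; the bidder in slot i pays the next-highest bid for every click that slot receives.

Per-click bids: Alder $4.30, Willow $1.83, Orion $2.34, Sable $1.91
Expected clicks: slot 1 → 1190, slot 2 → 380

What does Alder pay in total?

Ranked by bid: $4.30 (Alder) > $2.34 (Orion) > $1.91 (Sable) > …
Alder holds slot 1 → pays next bid $2.34 × 1190 clicks = $2784.60.

Alder pays $2784.60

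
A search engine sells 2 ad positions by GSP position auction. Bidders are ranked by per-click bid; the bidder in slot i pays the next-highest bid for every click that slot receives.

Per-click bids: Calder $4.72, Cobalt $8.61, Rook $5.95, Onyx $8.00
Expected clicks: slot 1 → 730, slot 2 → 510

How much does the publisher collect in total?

Per-click bids in order: $8.61 (Cobalt) > $8.00 (Onyx) > $5.95 (Rook) > …
Slot 1: Cobalt pays $8.00 × 730 = $5840.00
Slot 2: Onyx pays $5.95 × 510 = $3034.50
Total = $8874.50

Total revenue: $8874.50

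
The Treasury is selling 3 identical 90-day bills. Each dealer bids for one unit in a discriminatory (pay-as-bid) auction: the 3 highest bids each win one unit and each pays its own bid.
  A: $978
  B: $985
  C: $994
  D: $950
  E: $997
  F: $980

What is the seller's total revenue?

Total revenue: $2,976

Bids ranked high→low: 997 (E), 994 (C), 985 (B), 980 (F), 978 (A), …
The 3 highest are E, C, B.
Total revenue = 997 + 994 + 985 = $2,976.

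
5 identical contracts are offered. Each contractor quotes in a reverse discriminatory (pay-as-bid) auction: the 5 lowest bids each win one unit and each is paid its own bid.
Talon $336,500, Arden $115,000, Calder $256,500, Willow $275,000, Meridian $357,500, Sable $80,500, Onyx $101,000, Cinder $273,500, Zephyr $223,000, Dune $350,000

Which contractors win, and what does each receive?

Bids ranked low→high: 80,500 (Sable), 101,000 (Onyx), 115,000 (Arden), 223,000 (Zephyr), 256,500 (Calder), 273,500 (Cinder), 275,000 (Willow), …
The 5 lowest are Sable, Onyx, Arden, Zephyr, Calder.
Each winner is paid its own bid: Sable $80,500, Onyx $101,000, Arden $115,000, Zephyr $223,000, Calder $256,500.

Sable $80,500, Onyx $101,000, Arden $115,000, Zephyr $223,000, Calder $256,500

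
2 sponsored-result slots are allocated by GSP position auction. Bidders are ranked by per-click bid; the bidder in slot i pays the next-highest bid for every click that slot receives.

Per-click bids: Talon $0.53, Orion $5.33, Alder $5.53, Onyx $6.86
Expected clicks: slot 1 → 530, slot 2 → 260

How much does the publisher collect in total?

Total revenue: $4316.70

Ranked by bid: $6.86 (Onyx) > $5.53 (Alder) > $5.33 (Orion) > …
Slot 1: Onyx pays $5.53 × 530 = $2930.90
Slot 2: Alder pays $5.33 × 260 = $1385.80
Total = $4316.70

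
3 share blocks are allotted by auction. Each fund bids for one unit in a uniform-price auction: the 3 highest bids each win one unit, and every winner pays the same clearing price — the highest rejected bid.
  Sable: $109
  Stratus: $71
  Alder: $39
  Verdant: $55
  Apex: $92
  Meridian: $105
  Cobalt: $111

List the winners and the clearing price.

Ordering the bids: 111 (Cobalt), 109 (Sable), 105 (Meridian), 92 (Apex), 71 (Stratus), …
Winners (3 units): Cobalt, Sable, Meridian.
First losing bid is Apex's $92, which sets the uniform price.

Cobalt, Sable, Meridian; each pays $92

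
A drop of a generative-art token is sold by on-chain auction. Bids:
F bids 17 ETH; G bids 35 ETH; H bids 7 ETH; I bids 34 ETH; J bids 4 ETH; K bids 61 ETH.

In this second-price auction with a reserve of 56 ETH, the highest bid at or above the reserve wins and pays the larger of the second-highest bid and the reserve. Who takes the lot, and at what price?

K pays 56 ETH

Second-price auction with a reserve of 56 ETH: the highest bid at or above the reserve wins and pays the larger of the second-highest bid and the reserve.
Bids ranked: 61 (K) > 35 (G) > 34 (I) > 17 (F) > 7 (H) > 4 (J)
K has the top bid at or above the reserve (61 ETH).
Second-highest bid 35 ETH is below the reserve 56 ETH, so the reserve binds → payment 56 ETH.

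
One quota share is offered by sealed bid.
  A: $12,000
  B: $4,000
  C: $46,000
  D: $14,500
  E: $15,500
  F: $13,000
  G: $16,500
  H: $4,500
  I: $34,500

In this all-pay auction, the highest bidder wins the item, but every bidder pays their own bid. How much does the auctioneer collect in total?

Total revenue: $160,500

Bids in order: 46,000 (C) > 34,500 (I) > 16,500 (G) > 15,500 (E) > 14,500 (D) > 13,000 (F) > …
C wins with the top bid; all bids are sunk regardless.
Every bidder forfeits their bid regardless of winning.
Revenue = 12,000 + 4,000 + 46,000 + 14,500 + 15,500 + 13,000 + 16,500 + 4,500 + 34,500 = $160,500.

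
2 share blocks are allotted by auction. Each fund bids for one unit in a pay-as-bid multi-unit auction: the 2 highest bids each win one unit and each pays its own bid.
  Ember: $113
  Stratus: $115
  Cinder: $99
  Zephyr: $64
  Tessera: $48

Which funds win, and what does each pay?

Stratus $115, Ember $113

Sorting: 115 (Stratus), 113 (Ember), 99 (Cinder), 64 (Zephyr), …
The 2 highest are Stratus, Ember.
Each winner pays its own bid: Stratus $115, Ember $113.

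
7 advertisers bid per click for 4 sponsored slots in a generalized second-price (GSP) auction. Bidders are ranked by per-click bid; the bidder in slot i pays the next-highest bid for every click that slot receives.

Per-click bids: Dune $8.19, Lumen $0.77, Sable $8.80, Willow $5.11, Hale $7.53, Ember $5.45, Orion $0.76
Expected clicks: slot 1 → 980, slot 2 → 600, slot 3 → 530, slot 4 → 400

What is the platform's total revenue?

Ranked by bid: $8.80 (Sable) > $8.19 (Dune) > $7.53 (Hale) > $5.45 (Ember) > $5.11 (Willow) > …
Slot 1: Sable pays $8.19 × 980 = $8026.20
Slot 2: Dune pays $7.53 × 600 = $4518.00
Slot 3: Hale pays $5.45 × 530 = $2888.50
Slot 4: Ember pays $5.11 × 400 = $2044.00
Total = $17476.70

Total revenue: $17476.70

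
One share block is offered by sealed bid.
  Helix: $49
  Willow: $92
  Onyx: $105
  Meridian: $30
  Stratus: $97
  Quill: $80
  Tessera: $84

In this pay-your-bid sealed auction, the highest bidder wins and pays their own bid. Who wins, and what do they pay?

Bids in order: 105 (Onyx) > 97 (Stratus) > 92 (Willow) > 84 (Tessera) > 80 (Quill) > 49 (Helix) > …
Onyx has the highest bid and pays exactly that: $105.

Onyx pays $105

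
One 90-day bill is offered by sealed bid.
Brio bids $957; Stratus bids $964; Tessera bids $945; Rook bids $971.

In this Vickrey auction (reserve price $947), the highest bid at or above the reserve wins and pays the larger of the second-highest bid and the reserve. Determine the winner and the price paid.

Bids in order: 971 (Rook) > 964 (Stratus) > 957 (Brio) > 945 (Tessera)
Highest eligible bid: Rook at $971.
max(second-highest $964, reserve $947) = $964; the reserve does not bind.

Rook pays $964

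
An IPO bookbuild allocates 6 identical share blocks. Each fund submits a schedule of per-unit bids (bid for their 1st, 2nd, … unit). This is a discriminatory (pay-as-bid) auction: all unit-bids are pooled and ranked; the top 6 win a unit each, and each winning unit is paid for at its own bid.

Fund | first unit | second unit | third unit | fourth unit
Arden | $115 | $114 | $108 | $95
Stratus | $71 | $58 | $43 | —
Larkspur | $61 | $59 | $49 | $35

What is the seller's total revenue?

All unit-bids, highest first — top 6: 115 (Arden-1), 114 (Arden-2), 108 (Arden-3), 95 (Arden-4), 71 (Stratus-1), 61 (Larkspur-1)
Next rejected bid: $59 (not a price — pay-as-bid).
Each winning unit pays its own bid.
Revenue = 115 + 114 + 108 + 95 + 71 + 61 = $564.

Total revenue: $564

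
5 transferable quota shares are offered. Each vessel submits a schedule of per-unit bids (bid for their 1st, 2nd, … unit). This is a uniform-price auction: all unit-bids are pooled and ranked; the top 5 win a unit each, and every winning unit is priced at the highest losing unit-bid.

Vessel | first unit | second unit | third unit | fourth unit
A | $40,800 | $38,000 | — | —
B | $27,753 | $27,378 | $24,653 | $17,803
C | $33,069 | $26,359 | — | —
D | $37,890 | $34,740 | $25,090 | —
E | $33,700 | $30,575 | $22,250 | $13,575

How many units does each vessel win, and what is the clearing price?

A 2, D 2, E 1; clearing price $33,069

All unit-bids, highest first — top 5: 40,800 (A-1), 38,000 (A-2), 37,890 (D-1), 34,740 (D-2), 33,700 (E-1)
First bid not allocated: $33,069.
Allocation: A 2, D 2, E 1.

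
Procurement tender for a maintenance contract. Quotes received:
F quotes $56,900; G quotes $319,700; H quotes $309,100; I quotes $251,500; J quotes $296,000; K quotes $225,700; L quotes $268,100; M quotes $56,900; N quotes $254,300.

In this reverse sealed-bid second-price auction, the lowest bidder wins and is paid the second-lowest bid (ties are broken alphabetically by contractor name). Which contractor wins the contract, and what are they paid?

Bids ranked: 56,900 (F) < 56,900 (M) < 225,700 (K) < 251,500 (I) < 254,300 (N) < 268,100 (L) < …
F and M tie at $56,900; tie-break gives it to F.
Second-price: F is paid M's bid of $56,900.

F is paid $56,900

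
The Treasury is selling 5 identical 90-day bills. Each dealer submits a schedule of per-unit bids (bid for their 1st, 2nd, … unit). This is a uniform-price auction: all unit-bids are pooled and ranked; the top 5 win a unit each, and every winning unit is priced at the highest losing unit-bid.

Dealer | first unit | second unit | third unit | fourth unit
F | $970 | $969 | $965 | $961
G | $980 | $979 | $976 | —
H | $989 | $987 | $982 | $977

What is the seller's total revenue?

Total revenue: $4,885

Pooled unit-bids ranked (top 5): 989 (H-1), 987 (H-2), 982 (H-3), 980 (G-1), 979 (G-2)
Highest rejected unit-bid = $977.
Allocation: G 2, H 3. Every unit priced at $977.
Revenue = 5 × 977 = $4,885.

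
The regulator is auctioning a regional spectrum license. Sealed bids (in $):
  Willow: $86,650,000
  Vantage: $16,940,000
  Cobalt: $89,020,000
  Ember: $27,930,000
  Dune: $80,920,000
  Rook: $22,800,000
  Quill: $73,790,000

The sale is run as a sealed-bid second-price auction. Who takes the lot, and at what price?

Cobalt pays $86,650,000

Bids in order: 89,020,000 (Cobalt) > 86,650,000 (Willow) > 80,920,000 (Dune) > 73,790,000 (Quill) > 27,930,000 (Ember) > 22,800,000 (Rook) > …
Cobalt is highest; pays the second-highest bid, $86,650,000.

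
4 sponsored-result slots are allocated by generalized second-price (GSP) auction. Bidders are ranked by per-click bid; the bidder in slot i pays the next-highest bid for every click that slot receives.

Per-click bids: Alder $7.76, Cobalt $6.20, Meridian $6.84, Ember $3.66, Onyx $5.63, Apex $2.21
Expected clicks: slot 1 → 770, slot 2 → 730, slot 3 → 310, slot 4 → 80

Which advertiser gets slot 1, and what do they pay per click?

Sorting advertisers: $7.76 (Alder) > $6.84 (Meridian) > $6.20 (Cobalt) > $5.63 (Onyx) > $3.66 (Ember) > …
Slot 1 goes to the first-ranked bidder, Alder, who pays the next bid down: $6.84/click.

Alder; $6.84 per click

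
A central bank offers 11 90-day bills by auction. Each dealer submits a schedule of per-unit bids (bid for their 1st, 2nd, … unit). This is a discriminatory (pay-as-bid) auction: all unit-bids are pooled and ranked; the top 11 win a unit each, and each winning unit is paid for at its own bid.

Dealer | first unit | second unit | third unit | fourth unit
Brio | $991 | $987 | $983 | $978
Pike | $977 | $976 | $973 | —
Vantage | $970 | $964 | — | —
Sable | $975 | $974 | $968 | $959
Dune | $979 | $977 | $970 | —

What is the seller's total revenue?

All unit-bids, highest first — top 11: 991 (Brio-1), 987 (Brio-2), 983 (Brio-3), 979 (Dune-1), 978 (Brio-4), 977 (Pike-1), 977 (Dune-2), 976 (Pike-2), 975 (Sable-1), 974 (Sable-2), 973 (Pike-3)
Next rejected bid: $970 (not a price — pay-as-bid).
Each winning unit pays its own bid.
Revenue = 991 + 987 + 983 + 979 + 978 + 977 + 977 + 976 + 975 + 974 + 973 = $10,770.

Total revenue: $10,770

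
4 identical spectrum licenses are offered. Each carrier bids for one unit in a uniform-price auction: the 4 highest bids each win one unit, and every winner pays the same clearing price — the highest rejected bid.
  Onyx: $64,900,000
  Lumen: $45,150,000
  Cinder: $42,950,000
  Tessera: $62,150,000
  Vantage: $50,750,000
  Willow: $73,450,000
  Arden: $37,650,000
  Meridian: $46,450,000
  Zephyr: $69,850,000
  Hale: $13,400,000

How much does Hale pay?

Sorting: 73,450,000 (Willow), 69,850,000 (Zephyr), 64,900,000 (Onyx), 62,150,000 (Tessera), 50,750,000 (Vantage), 46,450,000 (Meridian), …
Top 4: Willow, Zephyr, Onyx, Tessera.
Clearing price = highest rejected bid = $50,750,000.
Hale does not win → pays $0.

Hale pays $0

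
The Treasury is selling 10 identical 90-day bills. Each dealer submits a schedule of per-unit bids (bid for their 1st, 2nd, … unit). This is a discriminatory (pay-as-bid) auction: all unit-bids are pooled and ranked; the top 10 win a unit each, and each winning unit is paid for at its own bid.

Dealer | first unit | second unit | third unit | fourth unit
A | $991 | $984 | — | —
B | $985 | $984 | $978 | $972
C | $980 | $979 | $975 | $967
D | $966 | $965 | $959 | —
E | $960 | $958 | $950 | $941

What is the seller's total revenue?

Total revenue: $9,795

Pooled unit-bids ranked (top 10): 991 (A-1), 985 (B-1), 984 (A-2), 984 (B-2), 980 (C-1), 979 (C-2), 978 (B-3), 975 (C-3), 972 (B-4), 967 (C-4)
Next rejected bid: $966 (not a price — pay-as-bid).
Each winning unit pays its own bid.
Revenue = 991 + 985 + 984 + 984 + 980 + 979 + 978 + 975 + 972 + 967 = $9,795.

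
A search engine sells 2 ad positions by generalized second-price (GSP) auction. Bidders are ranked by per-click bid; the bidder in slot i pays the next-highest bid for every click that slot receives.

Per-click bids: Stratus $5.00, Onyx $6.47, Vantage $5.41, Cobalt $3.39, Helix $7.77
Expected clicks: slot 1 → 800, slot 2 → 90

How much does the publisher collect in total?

Total revenue: $5662.90

Sorting advertisers: $7.77 (Helix) > $6.47 (Onyx) > $5.41 (Vantage) > …
Slot 1: Helix pays $6.47 × 800 = $5176.00
Slot 2: Onyx pays $5.41 × 90 = $486.90
Total = $5662.90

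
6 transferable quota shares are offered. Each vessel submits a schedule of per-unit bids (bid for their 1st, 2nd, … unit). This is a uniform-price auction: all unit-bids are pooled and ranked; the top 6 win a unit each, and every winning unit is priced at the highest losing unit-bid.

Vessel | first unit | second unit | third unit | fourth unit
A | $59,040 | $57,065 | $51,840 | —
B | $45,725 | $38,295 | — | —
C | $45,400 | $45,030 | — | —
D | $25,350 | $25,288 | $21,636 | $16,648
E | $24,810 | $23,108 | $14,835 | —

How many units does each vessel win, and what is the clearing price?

A 3, B 1, C 2; clearing price $38,295

All unit-bids, highest first — top 6: 59,040 (A-1), 57,065 (A-2), 51,840 (A-3), 45,725 (B-1), 45,400 (C-1), 45,030 (C-2)
First bid not allocated: $38,295.
Allocation: A 3, B 1, C 2.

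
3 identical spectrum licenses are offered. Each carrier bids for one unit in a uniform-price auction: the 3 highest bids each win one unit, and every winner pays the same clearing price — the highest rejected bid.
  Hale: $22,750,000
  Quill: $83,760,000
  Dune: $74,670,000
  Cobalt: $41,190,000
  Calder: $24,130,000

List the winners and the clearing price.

Bids ranked high→low: 83,760,000 (Quill), 74,670,000 (Dune), 41,190,000 (Cobalt), 24,130,000 (Calder), 22,750,000 (Hale)
Winners (3 units): Quill, Dune, Cobalt.
First losing bid is Calder's $24,130,000, which sets the uniform price.

Quill, Dune, Cobalt; each pays $24,130,000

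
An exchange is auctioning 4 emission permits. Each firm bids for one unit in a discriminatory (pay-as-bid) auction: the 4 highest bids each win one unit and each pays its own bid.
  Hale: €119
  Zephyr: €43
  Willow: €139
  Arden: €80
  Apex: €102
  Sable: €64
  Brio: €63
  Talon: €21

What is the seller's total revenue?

Sorting: 139 (Willow), 119 (Hale), 102 (Apex), 80 (Arden), 64 (Sable), 63 (Brio), …
The 4 highest are Willow, Hale, Apex, Arden.
Total revenue = 139 + 119 + 102 + 80 = €440.

Total revenue: €440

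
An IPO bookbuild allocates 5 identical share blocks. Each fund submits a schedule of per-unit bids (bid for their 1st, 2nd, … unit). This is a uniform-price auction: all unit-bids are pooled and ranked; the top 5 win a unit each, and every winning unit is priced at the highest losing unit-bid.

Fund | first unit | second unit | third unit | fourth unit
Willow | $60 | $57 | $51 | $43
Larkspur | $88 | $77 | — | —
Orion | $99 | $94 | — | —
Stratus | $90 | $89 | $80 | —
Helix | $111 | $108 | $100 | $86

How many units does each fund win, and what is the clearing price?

All unit-bids, highest first — top 5: 111 (Helix-1), 108 (Helix-2), 100 (Helix-3), 99 (Orion-1), 94 (Orion-2)
Highest rejected unit-bid = $90.
Allocation: Helix 3, Orion 2.

Helix 3, Orion 2; clearing price $90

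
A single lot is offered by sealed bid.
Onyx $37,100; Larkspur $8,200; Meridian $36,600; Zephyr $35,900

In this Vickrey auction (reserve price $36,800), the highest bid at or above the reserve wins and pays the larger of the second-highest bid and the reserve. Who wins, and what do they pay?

Bids ranked: 37,100 (Onyx) > 36,600 (Meridian) > 35,900 (Zephyr) > 8,200 (Larkspur)
Highest eligible bid: Onyx at $37,100.
max(second-highest $36,600, reserve $36,800) = $36,800.

Onyx pays $36,800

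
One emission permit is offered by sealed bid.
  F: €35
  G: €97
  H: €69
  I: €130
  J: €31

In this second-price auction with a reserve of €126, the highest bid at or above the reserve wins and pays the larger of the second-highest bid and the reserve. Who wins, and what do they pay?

Second-price auction with a reserve of €126: the highest bid at or above the reserve wins and pays the larger of the second-highest bid and the reserve.
Bids in order: 130 (I) > 97 (G) > 69 (H) > 35 (F) > 31 (J)
I has the top bid at or above the reserve (€130).
max(second-highest €97, reserve €126) = €126.

I pays €126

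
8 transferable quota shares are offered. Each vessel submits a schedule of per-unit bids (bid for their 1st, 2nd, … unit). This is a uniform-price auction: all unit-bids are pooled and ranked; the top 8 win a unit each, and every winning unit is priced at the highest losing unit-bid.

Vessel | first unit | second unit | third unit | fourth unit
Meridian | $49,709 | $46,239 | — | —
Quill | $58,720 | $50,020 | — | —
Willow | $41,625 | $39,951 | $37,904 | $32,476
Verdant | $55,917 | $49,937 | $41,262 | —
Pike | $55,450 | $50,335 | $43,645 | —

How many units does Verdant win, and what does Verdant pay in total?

Verdant: 2 units, pays $87,290

Merging the schedules and taking the best 8: 58,720 (Quill-1), 55,917 (Verdant-1), 55,450 (Pike-1), 50,335 (Pike-2), 50,020 (Quill-2), 49,937 (Verdant-2), 49,709 (Meridian-1), 46,239 (Meridian-2)
First bid not allocated: $43,645.
Verdant wins 2 unit(s) at $43,645 each.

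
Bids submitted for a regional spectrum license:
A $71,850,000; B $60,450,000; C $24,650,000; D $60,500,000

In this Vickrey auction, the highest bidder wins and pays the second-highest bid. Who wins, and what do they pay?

Rule: the highest bidder wins and pays the second-highest bid.
Sorting bids: 71,850,000 (A) > 60,500,000 (D) > 60,450,000 (B) > 24,650,000 (C)
A is highest; pays the second-highest bid, $60,500,000.

A pays $60,500,000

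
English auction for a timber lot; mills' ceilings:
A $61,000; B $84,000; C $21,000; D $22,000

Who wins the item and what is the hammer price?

Limits in order: 84,000 (B) > 61,000 (A) > 22,000 (D) > 21,000 (C)
Bidding ends when A exits at $61,000; B takes it.

B wins at $61,000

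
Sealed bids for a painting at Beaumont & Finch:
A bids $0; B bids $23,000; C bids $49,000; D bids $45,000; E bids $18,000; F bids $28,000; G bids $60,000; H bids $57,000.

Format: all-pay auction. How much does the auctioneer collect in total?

Bids in order: 60,000 (G) > 57,000 (H) > 49,000 (C) > 45,000 (D) > 28,000 (F) > 23,000 (B) > …
G wins with the top bid; all bids are sunk regardless.
Every bidder forfeits their bid regardless of winning.
Revenue = 0 + 23,000 + 49,000 + 45,000 + 18,000 + 28,000 + 60,000 + 57,000 = $280,000.

Total revenue: $280,000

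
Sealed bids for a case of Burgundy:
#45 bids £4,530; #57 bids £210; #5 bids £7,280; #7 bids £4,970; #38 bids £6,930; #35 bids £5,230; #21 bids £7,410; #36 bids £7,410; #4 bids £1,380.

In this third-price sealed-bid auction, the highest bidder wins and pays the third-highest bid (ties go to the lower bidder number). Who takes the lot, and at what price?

#21 pays £7,280

Bids ranked: 7,410 (#21) > 7,410 (#36) > 7,280 (#5) > 6,930 (#38) > 5,230 (#35) > 4,970 (#7) > …
#21 and #36 tie at £7,410; tie-break gives it to #21.
#21 wins; payment is bid #3 in the ranking = £7,280.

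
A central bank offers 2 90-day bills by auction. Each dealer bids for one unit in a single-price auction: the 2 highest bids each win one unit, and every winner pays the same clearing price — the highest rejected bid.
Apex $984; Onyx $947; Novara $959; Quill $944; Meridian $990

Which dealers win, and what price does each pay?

Ordering the bids: 990 (Meridian), 984 (Apex), 959 (Novara), 947 (Onyx), …
Winners (2 units): Meridian, Apex.
First losing bid is Novara's $959, which sets the uniform price.

Meridian, Apex; each pays $959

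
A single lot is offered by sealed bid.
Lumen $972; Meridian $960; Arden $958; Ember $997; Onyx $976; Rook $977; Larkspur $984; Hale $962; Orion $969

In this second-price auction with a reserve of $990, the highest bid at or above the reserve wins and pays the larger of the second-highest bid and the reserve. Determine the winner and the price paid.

Ember pays $990

Bids ranked: 997 (Ember) > 984 (Larkspur) > 977 (Rook) > 976 (Onyx) > 972 (Lumen) > 969 (Orion) > …
Highest eligible bid: Ember at $997.
Second-highest bid $984 is below the reserve $990, so the reserve binds → payment $990.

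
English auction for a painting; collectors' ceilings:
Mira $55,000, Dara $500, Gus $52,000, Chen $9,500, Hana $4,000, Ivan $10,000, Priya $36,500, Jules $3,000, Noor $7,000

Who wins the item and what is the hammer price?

Mira wins at $52,000

Limits in order: 55,000 (Mira) > 52,000 (Gus) > 36,500 (Priya) > 10,000 (Ivan) > 9,500 (Chen) > 7,000 (Noor) > …
Gus is the last rival to drop out, at $52,000; Mira remains and wins at that price.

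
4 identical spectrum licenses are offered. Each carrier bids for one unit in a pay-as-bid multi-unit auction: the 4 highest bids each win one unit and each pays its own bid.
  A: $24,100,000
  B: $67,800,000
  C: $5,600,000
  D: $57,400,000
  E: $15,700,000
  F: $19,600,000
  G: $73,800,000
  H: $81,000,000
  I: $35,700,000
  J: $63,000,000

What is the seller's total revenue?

Total revenue: $285,600,000

Sorting: 81,000,000 (H), 73,800,000 (G), 67,800,000 (B), 63,000,000 (J), 57,400,000 (D), 35,700,000 (I), …
The 4 highest are H, G, B, J.
Total revenue = 81,000,000 + 73,800,000 + 67,800,000 + 63,000,000 = $285,600,000.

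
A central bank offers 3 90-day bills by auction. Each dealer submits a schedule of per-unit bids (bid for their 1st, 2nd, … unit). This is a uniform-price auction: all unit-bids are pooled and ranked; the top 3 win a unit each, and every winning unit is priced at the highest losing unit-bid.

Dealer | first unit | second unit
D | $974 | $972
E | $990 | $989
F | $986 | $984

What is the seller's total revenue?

Total revenue: $2,952

Merging the schedules and taking the best 3: 990 (E-1), 989 (E-2), 986 (F-1)
Highest rejected unit-bid = $984.
Allocation: E 2, F 1. Every unit priced at $984.
Revenue = 3 × 984 = $2,952.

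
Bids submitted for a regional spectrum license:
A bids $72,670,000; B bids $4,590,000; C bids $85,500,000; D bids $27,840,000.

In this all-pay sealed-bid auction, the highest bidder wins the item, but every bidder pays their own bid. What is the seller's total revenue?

Bids ranked: 85,500,000 (C) > 72,670,000 (A) > 27,840,000 (D) > 4,590,000 (B)
Every bidder forfeits their bid regardless of winning.
Revenue = 72,670,000 + 4,590,000 + 85,500,000 + 27,840,000 = $190,600,000.

Total revenue: $190,600,000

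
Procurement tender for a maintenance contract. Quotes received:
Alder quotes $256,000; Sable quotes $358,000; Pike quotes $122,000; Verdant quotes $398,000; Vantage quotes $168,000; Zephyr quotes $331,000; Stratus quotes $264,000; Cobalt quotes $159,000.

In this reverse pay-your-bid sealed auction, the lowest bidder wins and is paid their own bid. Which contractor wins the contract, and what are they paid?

Sorting bids: 122,000 (Pike) < 159,000 (Cobalt) < 168,000 (Vantage) < 256,000 (Alder) < 264,000 (Stratus) < 331,000 (Zephyr) < …
Pike has the lowest bid and is paid exactly that: $122,000.

Pike is paid $122,000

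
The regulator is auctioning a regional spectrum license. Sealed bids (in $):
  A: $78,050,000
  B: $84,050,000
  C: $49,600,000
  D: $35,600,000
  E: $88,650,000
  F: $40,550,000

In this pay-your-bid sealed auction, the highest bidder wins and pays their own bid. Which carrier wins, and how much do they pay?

Pay-your-bid sealed auction: the highest bidder wins and pays their own bid.
Bids in order: 88,650,000 (E) > 84,050,000 (B) > 78,050,000 (A) > 49,600,000 (C) > 40,550,000 (F) > 35,600,000 (D)
E is highest → pays own bid, $88,650,000.

E pays $88,650,000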